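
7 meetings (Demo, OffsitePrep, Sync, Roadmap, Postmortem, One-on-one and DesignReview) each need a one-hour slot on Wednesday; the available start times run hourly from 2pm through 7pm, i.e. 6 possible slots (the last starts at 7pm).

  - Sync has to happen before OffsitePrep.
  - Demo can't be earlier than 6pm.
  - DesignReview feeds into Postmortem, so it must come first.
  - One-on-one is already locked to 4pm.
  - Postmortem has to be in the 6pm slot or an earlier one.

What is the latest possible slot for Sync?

Downstream work caps Sync at 6pm.
Sync at 6pm is achievable: Demo -> 6pm, One-on-one -> 4pm, Roadmap -> 2pm, Sync -> 6pm, DesignReview -> 2pm, Postmortem -> 3pm, OffsitePrep -> 7pm.

6pm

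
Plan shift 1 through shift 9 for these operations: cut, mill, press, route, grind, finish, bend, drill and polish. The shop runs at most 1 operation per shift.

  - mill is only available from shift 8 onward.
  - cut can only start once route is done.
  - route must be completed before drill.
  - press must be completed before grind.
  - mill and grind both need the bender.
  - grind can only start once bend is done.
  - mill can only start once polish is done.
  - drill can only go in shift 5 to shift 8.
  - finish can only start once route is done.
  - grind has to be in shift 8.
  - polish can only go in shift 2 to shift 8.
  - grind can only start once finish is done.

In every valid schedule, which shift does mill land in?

mill's window is shift 8–shift 9.
grind is fixed at shift 8, and mill can't share a shift with grind.
So mill must be shift 9.

shift 9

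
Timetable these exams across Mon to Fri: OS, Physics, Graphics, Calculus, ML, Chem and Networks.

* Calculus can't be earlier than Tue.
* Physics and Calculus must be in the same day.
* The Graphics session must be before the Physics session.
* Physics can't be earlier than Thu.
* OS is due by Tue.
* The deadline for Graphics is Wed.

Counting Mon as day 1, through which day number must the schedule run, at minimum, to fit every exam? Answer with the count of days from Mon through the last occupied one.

4

The precedence chain requires at least 2 distinct days.
Physics can't be placed before Thu — that is day 4 counting from Mon — so the schedule must run through at least 4 days.
4 works (last occupied day: Thu): for example Graphics -> Mon; OS -> Mon; ML -> Mon; Networks -> Mon; Chem -> Mon; Physics -> Thu; Calculus -> Thu.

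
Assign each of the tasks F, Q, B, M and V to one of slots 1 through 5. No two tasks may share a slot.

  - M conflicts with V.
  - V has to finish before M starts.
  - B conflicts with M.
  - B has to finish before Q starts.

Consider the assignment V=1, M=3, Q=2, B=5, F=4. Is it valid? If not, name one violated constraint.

Invalid. B has to finish before Q starts.

B conflicts with M — holds.
B has to finish before Q starts — violated.
No two tasks may share a slot — holds.
V has to finish before M starts — holds.
M conflicts with V — holds.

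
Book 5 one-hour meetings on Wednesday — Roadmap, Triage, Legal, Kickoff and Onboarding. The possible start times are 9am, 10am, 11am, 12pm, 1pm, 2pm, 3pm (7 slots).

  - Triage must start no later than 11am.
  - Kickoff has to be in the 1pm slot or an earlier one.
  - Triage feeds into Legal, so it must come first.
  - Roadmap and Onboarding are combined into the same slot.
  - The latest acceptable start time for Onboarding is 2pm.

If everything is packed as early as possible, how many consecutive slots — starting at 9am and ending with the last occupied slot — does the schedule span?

2

The precedence chain requires at least 2 distinct slots.
2 works (last occupied slot: 10am): for example Legal -> 10am; Onboarding -> 9am; Triage -> 9am; Roadmap -> 9am; Kickoff -> 9am.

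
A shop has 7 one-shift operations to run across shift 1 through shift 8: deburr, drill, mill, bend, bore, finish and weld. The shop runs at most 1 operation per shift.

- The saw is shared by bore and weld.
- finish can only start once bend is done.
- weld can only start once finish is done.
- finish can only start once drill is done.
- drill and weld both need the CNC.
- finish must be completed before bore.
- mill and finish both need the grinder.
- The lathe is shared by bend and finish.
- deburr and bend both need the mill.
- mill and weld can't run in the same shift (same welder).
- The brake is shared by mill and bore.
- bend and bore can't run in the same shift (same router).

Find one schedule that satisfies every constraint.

deburr -> shift 6; bore -> shift 4; weld -> shift 5; drill -> shift 1; finish -> shift 3; bend -> shift 2; mill -> shift 7

Checking: finish(shift 3) before weld(shift 5); finish(shift 3) before bore(shift 4); drill(shift 1) before finish(shift 3); bend(shift 2) before finish(shift 3); mill(shift 7) != weld(shift 5); bend(shift 2) != bore(shift 4); bend(shift 2) != finish(shift 3); deburr(shift 6) != bend(shift 2); bore(shift 4) != weld(shift 5); mill(shift 7) != bore(shift 4); mill(shift 7) != finish(shift 3); drill(shift 1) != weld(shift 5); max 1 per shift (cap 1).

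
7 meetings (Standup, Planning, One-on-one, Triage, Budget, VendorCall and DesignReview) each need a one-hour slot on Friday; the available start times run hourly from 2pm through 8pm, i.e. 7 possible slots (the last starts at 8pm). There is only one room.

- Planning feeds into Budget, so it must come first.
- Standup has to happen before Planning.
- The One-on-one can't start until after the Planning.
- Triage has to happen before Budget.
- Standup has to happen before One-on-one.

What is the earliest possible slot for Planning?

3pm

Precedence pushes Planning to at least 3pm; downstream work caps Planning at 7pm.
Planning at 3pm is achievable: VendorCall=7pm; Budget=6pm; One-on-one=4pm; Planning=3pm; DesignReview=8pm; Standup=2pm; Triage=5pm.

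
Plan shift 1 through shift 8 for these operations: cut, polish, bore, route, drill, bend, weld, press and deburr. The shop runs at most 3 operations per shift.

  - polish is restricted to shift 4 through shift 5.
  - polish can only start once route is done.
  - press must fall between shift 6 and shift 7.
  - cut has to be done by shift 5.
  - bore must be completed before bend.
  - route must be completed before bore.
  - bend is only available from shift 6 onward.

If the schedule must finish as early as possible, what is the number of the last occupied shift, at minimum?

The precedence chain requires at least 3 distinct shifts.
With at most 3 per shift and 9 operations, at least 3 shifts are needed.
bend can't be placed before shift 6, so the schedule must run through at least shift 6.
6 works (last occupied shift: shift 6): for example bend -> shift 6; route -> shift 1; bore -> shift 2; weld -> shift 2; cut -> shift 1; drill -> shift 1; deburr -> shift 2; press -> shift 6; polish -> shift 4.

6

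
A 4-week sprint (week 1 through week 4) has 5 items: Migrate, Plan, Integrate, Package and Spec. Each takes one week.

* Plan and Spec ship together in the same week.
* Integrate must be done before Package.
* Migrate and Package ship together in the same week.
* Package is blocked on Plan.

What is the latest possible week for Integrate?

week 3

Downstream work caps Integrate at week 3.
Integrate at week 3 is achievable: Package -> week 4, Migrate -> week 4, Plan -> week 1, Integrate -> week 3, Spec -> week 1.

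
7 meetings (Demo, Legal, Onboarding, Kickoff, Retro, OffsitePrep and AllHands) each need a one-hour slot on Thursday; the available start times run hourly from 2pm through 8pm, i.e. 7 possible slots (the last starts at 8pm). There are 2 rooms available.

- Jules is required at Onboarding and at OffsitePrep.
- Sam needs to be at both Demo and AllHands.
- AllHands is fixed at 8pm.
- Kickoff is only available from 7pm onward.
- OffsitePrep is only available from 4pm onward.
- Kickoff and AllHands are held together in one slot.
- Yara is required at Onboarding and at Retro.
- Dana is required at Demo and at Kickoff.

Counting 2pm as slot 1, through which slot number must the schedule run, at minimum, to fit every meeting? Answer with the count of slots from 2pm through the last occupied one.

With at most 2 per slot and 7 meetings, at least 4 slots are needed.
AllHands can't be placed before 8pm — that is slot 7 counting from 2pm — so the schedule must run through at least 7 slots.
7 works (last occupied slot: 8pm): for example AllHands=8pm; Demo=2pm; Retro=4pm; OffsitePrep=4pm; Onboarding=3pm; Legal=2pm; Kickoff=8pm.

7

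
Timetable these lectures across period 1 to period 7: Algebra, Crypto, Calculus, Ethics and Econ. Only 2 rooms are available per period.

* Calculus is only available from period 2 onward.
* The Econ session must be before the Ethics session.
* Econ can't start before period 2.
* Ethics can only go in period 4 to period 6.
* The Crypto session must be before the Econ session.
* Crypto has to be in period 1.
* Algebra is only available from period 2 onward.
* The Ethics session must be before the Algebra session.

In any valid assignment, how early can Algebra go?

Algebra is available from period 2; precedence pushes Algebra to at least period 5.
Algebra at period 5 is achievable: Ethics -> period 4, Econ -> period 2, Algebra -> period 5, Crypto -> period 1, Calculus -> period 2.

period 5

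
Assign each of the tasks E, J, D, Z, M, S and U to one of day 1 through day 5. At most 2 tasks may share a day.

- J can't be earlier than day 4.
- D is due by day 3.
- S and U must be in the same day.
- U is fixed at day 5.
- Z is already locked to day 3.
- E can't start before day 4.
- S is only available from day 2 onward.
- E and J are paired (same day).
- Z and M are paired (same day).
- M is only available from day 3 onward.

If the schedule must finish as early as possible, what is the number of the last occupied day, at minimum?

With at most 2 per day and 7 tasks, at least 4 days are needed.
U can't be placed before day 5, so the schedule must run through at least day 5.
5 works (last occupied day: day 5): for example D -> day 1, M -> day 3, E -> day 4, Z -> day 3, S -> day 5, J -> day 4, U -> day 5.

day 5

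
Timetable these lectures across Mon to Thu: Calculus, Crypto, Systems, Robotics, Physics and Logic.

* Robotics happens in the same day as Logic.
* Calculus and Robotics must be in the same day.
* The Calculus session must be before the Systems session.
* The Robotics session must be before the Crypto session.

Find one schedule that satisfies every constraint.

Crypto in Tue; Physics in Mon; Systems in Tue; Logic in Mon; Robotics in Mon; Calculus in Mon

Checking: Calculus(Mon) before Systems(Tue); Robotics(Mon) before Crypto(Tue); Calculus = Robotics = Mon; Robotics = Logic = Mon.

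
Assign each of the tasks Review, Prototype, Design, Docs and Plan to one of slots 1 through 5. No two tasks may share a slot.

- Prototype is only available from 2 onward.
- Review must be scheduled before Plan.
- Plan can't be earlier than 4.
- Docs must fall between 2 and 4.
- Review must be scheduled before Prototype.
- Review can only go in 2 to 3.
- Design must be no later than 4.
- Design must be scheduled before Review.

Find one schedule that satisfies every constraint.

Review -> 2, Docs -> 3, Plan -> 4, Prototype -> 5, Design -> 1

Checking: Review(2) before Prototype(5); Review(2) before Plan(4); Design(1) before Review(2); Docs=3 in [2,4]; Prototype=5 in [2,5]; Plan=4 in [4,5]; Design=1 in [1,4]; Review=2 in [2,3]; max 1 per slot (cap 1).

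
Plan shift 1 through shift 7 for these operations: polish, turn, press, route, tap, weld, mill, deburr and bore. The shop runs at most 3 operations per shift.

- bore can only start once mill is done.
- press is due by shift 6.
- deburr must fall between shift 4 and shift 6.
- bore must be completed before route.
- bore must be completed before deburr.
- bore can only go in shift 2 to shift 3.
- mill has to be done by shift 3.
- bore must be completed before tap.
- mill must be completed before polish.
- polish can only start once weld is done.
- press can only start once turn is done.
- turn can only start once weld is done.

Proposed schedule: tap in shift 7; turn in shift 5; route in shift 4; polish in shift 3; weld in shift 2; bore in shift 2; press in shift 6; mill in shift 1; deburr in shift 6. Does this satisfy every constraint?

Yes

bore must be completed before tap — holds.
press can only start once turn is done — holds.
mill has to be done by shift 3 — holds.
bore must be completed before route — holds.
mill must be completed before polish — holds.
bore can only start once mill is done — holds.
bore must be completed before deburr — holds.
bore can only go in shift 2 to shift 3 — holds.
press is due by shift 6 — holds.
The shop runs at most 3 operations per shift — holds.
deburr must fall between shift 4 and shift 6 — holds.
turn can only start once weld is done — holds.
polish can only start once weld is done — holds.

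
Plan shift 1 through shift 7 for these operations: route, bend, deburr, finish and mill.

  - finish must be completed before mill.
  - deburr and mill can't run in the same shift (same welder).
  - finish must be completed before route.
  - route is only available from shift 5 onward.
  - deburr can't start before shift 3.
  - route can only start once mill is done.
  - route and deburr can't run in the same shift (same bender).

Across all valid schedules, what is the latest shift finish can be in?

shift 5

Downstream work caps finish at shift 5.
finish at shift 5 is achievable: route=shift 7, deburr=shift 3, mill=shift 6, bend=shift 1, finish=shift 5.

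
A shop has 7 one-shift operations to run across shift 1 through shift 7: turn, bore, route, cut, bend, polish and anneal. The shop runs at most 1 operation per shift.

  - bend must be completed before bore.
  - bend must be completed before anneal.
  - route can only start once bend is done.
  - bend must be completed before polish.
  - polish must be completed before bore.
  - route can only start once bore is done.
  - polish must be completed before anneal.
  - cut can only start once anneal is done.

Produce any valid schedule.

route -> shift 5; bore -> shift 3; cut -> shift 6; turn -> shift 7; anneal -> shift 4; bend -> shift 1; polish -> shift 2

Checking: bend(shift 1) before polish(shift 2); anneal(shift 4) before cut(shift 6); bend(shift 1) before anneal(shift 4); bore(shift 3) before route(shift 5); polish(shift 2) before bore(shift 3); bend(shift 1) before route(shift 5); polish(shift 2) before anneal(shift 4); bend(shift 1) before bore(shift 3); max 1 per shift (cap 1).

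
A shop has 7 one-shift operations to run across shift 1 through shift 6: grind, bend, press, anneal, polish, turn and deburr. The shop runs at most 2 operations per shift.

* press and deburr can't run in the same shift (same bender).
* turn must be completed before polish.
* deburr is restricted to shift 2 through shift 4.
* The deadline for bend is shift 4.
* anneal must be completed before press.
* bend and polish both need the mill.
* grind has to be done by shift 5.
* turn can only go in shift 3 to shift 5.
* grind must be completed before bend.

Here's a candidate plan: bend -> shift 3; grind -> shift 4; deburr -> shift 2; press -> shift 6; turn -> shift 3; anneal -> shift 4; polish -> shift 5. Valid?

turn must be completed before polish — holds.
turn can only go in shift 3 to shift 5 — holds.
The deadline for bend is shift 4 — holds.
The shop runs at most 2 operations per shift — holds.
bend and polish both need the mill — holds.
anneal must be completed before press — holds.
press and deburr can't run in the same shift (same bender) — holds.
grind must be completed before bend — violated.
deburr is restricted to shift 2 through shift 4 — holds.
grind has to be done by shift 5 — holds.

No — it violates: grind must be completed before bend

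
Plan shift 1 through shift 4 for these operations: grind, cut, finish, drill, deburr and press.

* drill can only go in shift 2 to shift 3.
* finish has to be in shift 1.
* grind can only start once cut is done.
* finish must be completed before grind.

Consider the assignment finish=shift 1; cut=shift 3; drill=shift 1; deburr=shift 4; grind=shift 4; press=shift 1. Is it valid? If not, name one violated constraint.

Invalid. drill can only go in shift 2 to shift 3.

drill can only go in shift 2 to shift 3 — violated.
finish has to be in shift 1 — holds.
finish must be completed before grind — holds.
grind can only start once cut is done — holds.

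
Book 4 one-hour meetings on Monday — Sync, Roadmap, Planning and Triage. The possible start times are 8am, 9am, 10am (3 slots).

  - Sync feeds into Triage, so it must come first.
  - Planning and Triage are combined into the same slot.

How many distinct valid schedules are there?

Splitting on Sync: it can be 8am (6), 9am (3). Listing each branch's schedules as (Roadmap, Planning, Triage):
Sync=8am: (8am,9am,9am) (8am,10am,10am) (9am,9am,9am) (9am,10am,10am) (10am,9am,9am) (10am,10am,10am) — 6.
Sync=9am: (8am,10am,10am) (9am,10am,10am) (10am,10am,10am) — 3.
Summing: 6 + 3 = 9.

9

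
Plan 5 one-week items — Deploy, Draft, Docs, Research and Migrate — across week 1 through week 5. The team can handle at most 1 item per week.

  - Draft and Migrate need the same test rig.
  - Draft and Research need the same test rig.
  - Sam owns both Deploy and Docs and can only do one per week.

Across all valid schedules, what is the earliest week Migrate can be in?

Migrate at week 1 is achievable: Research -> week 5, Docs -> week 4, Migrate -> week 1, Deploy -> week 2, Draft -> week 3.

week 1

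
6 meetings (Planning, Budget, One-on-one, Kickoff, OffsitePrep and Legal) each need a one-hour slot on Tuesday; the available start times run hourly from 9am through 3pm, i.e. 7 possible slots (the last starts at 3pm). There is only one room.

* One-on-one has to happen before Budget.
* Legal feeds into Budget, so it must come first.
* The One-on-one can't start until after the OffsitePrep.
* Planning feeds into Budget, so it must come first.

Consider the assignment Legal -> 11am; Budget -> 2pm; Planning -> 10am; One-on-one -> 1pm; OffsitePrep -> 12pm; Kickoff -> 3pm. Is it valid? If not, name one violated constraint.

Planning feeds into Budget, so it must come first — holds.
There is only one room — holds.
One-on-one has to happen before Budget — holds.
The One-on-one can't start until after the OffsitePrep — holds.
Legal feeds into Budget, so it must come first — holds.

Yes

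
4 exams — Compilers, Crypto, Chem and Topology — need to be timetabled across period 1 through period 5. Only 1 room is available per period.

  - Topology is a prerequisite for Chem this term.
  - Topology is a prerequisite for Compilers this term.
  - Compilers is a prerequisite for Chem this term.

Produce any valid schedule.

Chem in period 3, Crypto in period 4, Topology in period 1, Compilers in period 2

Checking: Topology(period 1) before Chem(period 3); Topology(period 1) before Compilers(period 2); Compilers(period 2) before Chem(period 3); max 1 per period (cap 1).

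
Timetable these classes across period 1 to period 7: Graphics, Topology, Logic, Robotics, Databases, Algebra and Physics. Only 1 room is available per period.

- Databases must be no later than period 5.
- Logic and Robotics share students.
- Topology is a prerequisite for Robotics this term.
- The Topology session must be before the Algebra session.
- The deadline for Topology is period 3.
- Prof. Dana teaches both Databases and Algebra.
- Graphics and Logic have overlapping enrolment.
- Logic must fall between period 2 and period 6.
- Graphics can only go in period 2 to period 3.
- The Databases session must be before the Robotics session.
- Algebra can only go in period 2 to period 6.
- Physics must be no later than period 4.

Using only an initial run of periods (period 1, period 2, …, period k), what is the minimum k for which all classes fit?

7

The precedence chain requires at least 2 distinct periods.
With at most 1 per period and 7 classes, at least 7 periods are needed.
7 works (last occupied period: period 7): for example Physics -> period 3, Logic -> period 6, Robotics -> period 7, Graphics -> period 2, Topology -> period 1, Databases -> period 4, Algebra -> period 5.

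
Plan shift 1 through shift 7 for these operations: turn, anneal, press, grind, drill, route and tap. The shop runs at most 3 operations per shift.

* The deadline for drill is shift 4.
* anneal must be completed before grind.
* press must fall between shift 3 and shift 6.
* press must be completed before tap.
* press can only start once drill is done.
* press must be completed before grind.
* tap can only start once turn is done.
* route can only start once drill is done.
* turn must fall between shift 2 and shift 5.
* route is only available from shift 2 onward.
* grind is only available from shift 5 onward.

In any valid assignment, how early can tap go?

shift 4

Precedence pushes tap to at least shift 4.
tap at shift 4 is achievable: turn -> shift 2, route -> shift 2, anneal -> shift 1, drill -> shift 1, tap -> shift 4, press -> shift 3, grind -> shift 5.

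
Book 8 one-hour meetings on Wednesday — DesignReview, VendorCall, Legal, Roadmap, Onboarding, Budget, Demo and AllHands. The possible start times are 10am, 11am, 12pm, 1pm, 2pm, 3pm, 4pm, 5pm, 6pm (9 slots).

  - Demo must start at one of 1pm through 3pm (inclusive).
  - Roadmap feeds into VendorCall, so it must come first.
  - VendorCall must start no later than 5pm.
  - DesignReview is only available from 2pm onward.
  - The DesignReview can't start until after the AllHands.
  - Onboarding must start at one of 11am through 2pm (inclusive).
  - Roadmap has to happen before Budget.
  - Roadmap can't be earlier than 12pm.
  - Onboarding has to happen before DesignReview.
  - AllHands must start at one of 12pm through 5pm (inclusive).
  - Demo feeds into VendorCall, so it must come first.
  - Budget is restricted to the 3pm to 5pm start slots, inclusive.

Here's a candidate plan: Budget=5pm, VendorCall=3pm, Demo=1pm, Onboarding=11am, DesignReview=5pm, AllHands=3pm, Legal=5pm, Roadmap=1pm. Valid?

Valid

The DesignReview can't start until after the AllHands — holds.
Demo must start at one of 1pm through 3pm (inclusive) — holds.
AllHands must start at one of 12pm through 5pm (inclusive) — holds.
Onboarding must start at one of 11am through 2pm (inclusive) — holds.
Roadmap can't be earlier than 12pm — holds.
VendorCall must start no later than 5pm — holds.
Budget is restricted to the 3pm to 5pm start slots, inclusive — holds.
DesignReview is only available from 2pm onward — holds.
Onboarding has to happen before DesignReview — holds.
Roadmap has to happen before Budget — holds.
Demo feeds into VendorCall, so it must come first — holds.
Roadmap feeds into VendorCall, so it must come first — holds.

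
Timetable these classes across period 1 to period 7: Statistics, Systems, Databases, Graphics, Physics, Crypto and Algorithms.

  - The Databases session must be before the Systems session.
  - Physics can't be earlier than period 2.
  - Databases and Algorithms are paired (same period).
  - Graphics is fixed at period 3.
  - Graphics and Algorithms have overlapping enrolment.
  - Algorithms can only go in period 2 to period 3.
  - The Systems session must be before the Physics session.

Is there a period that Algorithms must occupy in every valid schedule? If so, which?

Algorithms's window is period 2–period 3.
Graphics is fixed at period 3, and Algorithms can't share a period with Graphics.
So Algorithms must be period 2.

period 2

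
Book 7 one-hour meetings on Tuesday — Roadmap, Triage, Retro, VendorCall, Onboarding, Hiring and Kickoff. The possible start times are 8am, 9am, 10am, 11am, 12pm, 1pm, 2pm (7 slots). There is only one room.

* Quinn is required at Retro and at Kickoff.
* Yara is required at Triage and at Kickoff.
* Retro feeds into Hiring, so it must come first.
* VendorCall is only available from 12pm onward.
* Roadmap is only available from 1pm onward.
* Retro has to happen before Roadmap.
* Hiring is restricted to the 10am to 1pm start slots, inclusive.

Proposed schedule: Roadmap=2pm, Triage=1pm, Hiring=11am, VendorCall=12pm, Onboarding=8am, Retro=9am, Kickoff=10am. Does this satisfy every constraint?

Yes

There is only one room — holds.
Retro has to happen before Roadmap — holds.
Quinn is required at Retro and at Kickoff — holds.
Hiring is restricted to the 10am to 1pm start slots, inclusive — holds.
Roadmap is only available from 1pm onward — holds.
Retro feeds into Hiring, so it must come first — holds.
Yara is required at Triage and at Kickoff — holds.
VendorCall is only available from 12pm onward — holds.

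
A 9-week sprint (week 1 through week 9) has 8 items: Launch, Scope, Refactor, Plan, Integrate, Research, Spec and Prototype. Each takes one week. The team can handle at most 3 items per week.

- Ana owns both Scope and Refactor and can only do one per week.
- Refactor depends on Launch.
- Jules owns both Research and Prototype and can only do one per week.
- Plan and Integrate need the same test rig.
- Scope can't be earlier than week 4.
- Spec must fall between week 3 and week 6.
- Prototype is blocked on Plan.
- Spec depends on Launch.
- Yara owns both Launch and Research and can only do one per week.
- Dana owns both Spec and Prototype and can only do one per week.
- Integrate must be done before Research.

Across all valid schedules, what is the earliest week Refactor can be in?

Precedence pushes Refactor to at least week 2.
Refactor at week 2 is achievable: Refactor -> week 2; Research -> week 3; Launch -> week 1; Scope -> week 4; Prototype -> week 2; Plan -> week 1; Integrate -> week 2; Spec -> week 3.

week 2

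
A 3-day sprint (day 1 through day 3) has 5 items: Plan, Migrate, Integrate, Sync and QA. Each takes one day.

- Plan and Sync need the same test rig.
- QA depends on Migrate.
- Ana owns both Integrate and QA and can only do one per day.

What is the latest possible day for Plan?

day 3

Plan at day 3 is achievable: Sync -> day 1; Plan -> day 3; Integrate -> day 1; Migrate -> day 1; QA -> day 2.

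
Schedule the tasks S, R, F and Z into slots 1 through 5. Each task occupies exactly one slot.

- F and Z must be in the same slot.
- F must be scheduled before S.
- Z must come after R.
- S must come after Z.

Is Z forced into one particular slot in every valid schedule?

No

Z can be 2 (e.g. F in 2, S in 3, R in 1, Z in 2) or 3 (e.g. F -> 3; S -> 4; Z -> 3; R -> 1).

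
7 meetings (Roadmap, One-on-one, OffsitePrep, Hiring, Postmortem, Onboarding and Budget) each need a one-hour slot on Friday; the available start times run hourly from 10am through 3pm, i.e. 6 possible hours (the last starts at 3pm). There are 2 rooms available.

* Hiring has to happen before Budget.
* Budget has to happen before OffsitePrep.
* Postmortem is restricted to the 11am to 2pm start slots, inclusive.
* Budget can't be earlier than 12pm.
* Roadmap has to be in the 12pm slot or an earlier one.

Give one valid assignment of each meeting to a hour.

One-on-one in 11am; Onboarding in 12pm; Roadmap in 10am; Hiring in 10am; OffsitePrep in 1pm; Budget in 12pm; Postmortem in 11am

Checking: Hiring(10am) before Budget(12pm); Budget(12pm) before OffsitePrep(1pm); Budget=12pm in [12pm,3pm]; Postmortem=11am in [11am,2pm]; Roadmap=10am in [10am,12pm]; max 2 per hour (cap 2).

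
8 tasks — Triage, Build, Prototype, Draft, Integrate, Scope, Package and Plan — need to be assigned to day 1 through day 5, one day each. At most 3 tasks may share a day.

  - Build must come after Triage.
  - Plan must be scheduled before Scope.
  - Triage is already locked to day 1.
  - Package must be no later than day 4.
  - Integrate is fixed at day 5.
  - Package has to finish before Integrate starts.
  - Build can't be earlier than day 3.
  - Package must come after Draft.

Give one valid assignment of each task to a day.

Integrate=day 5, Package=day 2, Build=day 3, Draft=day 1, Scope=day 2, Plan=day 1, Prototype=day 2, Triage=day 1

Checking: Package(day 2) before Integrate(day 5); Triage(day 1) before Build(day 3); Draft(day 1) before Package(day 2); Plan(day 1) before Scope(day 2); Package=day 2 in [day 1,day 4]; Triage=day 1 in [day 1,day 1]; Build=day 3 in [day 3,day 5]; Integrate=day 5 in [day 5,day 5]; max 3 per day (cap 3).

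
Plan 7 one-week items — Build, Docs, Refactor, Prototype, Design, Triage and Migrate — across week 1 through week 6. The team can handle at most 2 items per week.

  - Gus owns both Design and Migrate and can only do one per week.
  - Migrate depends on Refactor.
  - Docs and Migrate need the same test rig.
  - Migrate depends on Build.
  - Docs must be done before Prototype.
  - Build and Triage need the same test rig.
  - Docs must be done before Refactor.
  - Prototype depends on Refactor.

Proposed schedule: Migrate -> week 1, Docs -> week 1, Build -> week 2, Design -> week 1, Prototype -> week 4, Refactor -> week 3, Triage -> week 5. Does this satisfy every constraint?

No — it violates: Docs and Migrate need the same test rig

Gus owns both Design and Migrate and can only do one per week — violated.
Docs must be done before Prototype — holds.
Migrate depends on Build — violated.
Migrate depends on Refactor — violated.
Prototype depends on Refactor — holds.
The team can handle at most 2 items per week — violated.
Docs and Migrate need the same test rig — violated.
Docs must be done before Refactor — holds.
Build and Triage need the same test rig — holds.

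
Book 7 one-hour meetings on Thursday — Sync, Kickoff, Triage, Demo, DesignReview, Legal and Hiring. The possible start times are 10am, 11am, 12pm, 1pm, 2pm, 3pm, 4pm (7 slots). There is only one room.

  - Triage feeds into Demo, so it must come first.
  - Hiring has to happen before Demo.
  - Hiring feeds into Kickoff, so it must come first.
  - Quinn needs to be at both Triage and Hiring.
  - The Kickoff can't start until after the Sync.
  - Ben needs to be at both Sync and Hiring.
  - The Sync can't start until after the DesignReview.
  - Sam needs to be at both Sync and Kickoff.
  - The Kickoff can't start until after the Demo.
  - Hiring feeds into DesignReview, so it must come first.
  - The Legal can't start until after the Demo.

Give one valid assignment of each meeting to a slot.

Demo in 12pm; Triage in 11am; DesignReview in 1pm; Hiring in 10am; Legal in 4pm; Sync in 2pm; Kickoff in 3pm

Checking: Hiring(10am) before Demo(12pm); Hiring(10am) before DesignReview(1pm); DesignReview(1pm) before Sync(2pm); Hiring(10am) before Kickoff(3pm); Demo(12pm) before Legal(4pm); Sync(2pm) before Kickoff(3pm); Demo(12pm) before Kickoff(3pm); Triage(11am) before Demo(12pm); Sync(2pm) != Kickoff(3pm); Sync(2pm) != Hiring(10am); Triage(11am) != Hiring(10am); max 1 per slot (cap 1).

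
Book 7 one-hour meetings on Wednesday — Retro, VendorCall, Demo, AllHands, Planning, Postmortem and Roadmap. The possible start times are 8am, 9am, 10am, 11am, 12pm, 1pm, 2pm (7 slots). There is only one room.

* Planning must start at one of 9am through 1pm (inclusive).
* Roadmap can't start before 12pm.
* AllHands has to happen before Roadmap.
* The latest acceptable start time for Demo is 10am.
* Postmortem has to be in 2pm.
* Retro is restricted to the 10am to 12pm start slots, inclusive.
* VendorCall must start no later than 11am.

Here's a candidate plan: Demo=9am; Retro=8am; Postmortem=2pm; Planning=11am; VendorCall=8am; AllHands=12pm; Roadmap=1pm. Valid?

No. Retro is restricted to the 10am to 12pm start slots, inclusive is not satisfied.

VendorCall must start no later than 11am — holds.
Planning must start at one of 9am through 1pm (inclusive) — holds.
Retro is restricted to the 10am to 12pm start slots, inclusive — violated.
There is only one room — violated.
Postmortem has to be in 2pm — holds.
The latest acceptable start time for Demo is 10am — holds.
AllHands has to happen before Roadmap — holds.
Roadmap can't start before 12pm — holds.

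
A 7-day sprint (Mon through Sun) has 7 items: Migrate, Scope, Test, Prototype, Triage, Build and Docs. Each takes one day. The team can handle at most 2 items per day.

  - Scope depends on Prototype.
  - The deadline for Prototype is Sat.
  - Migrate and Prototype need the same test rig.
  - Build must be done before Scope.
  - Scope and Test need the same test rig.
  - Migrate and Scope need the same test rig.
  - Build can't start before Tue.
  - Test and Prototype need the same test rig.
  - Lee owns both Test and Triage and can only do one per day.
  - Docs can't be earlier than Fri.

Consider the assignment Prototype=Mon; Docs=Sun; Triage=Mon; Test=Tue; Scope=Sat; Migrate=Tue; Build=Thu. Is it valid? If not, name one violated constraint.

Yes

Scope and Test need the same test rig — holds.
Test and Prototype need the same test rig — holds.
The team can handle at most 2 items per day — holds.
Build can't start before Tue — holds.
Migrate and Scope need the same test rig — holds.
Build must be done before Scope — holds.
Scope depends on Prototype — holds.
Migrate and Prototype need the same test rig — holds.
Docs can't be earlier than Fri — holds.
Lee owns both Test and Triage and can only do one per day — holds.
The deadline for Prototype is Sat — holds.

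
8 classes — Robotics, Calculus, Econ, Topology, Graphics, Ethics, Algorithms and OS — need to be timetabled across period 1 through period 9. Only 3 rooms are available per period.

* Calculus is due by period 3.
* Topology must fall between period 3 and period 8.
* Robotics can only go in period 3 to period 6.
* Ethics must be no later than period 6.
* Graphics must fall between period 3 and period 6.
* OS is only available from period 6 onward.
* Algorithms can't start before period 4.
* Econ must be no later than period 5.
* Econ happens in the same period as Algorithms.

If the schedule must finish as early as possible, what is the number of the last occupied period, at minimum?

With at most 3 per period and 8 classes, at least 3 periods are needed.
OS can't be placed before period 6, so the schedule must run through at least period 6.
6 works (last occupied period: period 6): for example Econ=period 4, Algorithms=period 4, Robotics=period 3, Topology=period 3, Ethics=period 1, OS=period 6, Calculus=period 1, Graphics=period 3.

6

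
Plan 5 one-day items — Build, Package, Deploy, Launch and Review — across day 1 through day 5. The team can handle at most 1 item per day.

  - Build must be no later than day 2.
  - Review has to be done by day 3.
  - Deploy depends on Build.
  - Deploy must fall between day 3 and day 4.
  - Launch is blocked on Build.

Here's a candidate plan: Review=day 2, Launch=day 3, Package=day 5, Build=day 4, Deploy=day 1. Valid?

No. Deploy depends on Build is not satisfied.

The team can handle at most 1 item per day — holds.
Deploy depends on Build — violated.
Deploy must fall between day 3 and day 4 — violated.
Launch is blocked on Build — violated.
Review has to be done by day 3 — holds.
Build must be no later than day 2 — violated.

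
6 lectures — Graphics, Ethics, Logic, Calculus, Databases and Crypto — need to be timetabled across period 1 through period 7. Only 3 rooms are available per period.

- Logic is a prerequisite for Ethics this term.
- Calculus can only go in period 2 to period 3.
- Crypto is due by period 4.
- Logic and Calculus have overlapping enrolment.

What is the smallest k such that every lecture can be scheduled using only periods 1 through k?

2

The precedence chain requires at least 2 distinct periods.
With at most 3 per period and 6 lectures, at least 2 periods are needed.
2 works (last occupied period: period 2): for example Crypto=period 2; Logic=period 1; Graphics=period 1; Calculus=period 2; Databases=period 1; Ethics=period 2.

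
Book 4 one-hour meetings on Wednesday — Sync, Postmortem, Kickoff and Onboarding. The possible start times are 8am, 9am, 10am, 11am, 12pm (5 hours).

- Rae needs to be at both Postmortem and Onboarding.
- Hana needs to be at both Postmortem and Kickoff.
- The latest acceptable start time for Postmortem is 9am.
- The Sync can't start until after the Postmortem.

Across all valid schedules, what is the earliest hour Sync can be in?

Precedence pushes Sync to at least 9am.
Sync at 9am is achievable: Sync=9am, Kickoff=9am, Postmortem=8am, Onboarding=9am.

9am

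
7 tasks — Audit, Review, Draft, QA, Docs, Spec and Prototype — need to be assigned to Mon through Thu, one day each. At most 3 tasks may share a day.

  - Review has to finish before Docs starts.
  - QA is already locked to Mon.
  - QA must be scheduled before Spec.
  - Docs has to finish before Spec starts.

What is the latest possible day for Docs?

Wed

Precedence pushes Docs to at least Tue; downstream work caps Docs at Wed.
Docs at Wed is achievable: Prototype -> Tue, Docs -> Wed, Spec -> Thu, Audit -> Mon, Draft -> Tue, QA -> Mon, Review -> Mon.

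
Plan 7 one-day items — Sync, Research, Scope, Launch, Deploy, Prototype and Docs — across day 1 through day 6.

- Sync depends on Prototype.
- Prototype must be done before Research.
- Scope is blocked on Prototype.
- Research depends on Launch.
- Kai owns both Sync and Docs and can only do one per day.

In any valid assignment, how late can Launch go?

Downstream work caps Launch at day 5.
Launch at day 5 is achievable: Deploy=day 1, Launch=day 5, Docs=day 1, Sync=day 2, Prototype=day 1, Scope=day 2, Research=day 6.

day 5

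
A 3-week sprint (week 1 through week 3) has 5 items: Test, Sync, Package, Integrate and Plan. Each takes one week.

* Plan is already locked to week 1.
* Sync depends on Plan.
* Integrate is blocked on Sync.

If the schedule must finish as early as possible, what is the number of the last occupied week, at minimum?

The precedence chain requires at least 3 distinct weeks.
3 works (last occupied week: week 3): for example Package -> week 1; Test -> week 1; Plan -> week 1; Integrate -> week 3; Sync -> week 2.

3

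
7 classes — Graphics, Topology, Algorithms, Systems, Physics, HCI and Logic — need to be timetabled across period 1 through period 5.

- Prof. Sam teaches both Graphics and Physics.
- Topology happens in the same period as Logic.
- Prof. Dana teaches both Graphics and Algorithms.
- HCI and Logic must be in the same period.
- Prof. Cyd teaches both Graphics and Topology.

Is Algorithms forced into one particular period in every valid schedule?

No

Algorithms can be period 1 (e.g. Topology -> period 1, Logic -> period 1, Graphics -> period 2, HCI -> period 1, Physics -> period 1, Systems -> period 1, Algorithms -> period 1) or period 2 (e.g. Systems=period 1; Physics=period 2; Topology=period 2; Algorithms=period 2; Logic=period 2; Graphics=period 1; HCI=period 2).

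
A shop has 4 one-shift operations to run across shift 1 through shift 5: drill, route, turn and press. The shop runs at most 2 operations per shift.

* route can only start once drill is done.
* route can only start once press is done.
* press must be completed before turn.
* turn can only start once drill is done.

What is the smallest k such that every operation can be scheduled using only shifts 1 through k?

The precedence chain requires at least 2 distinct shifts.
With at most 2 per shift and 4 operations, at least 2 shifts are needed.
2 works (last occupied shift: shift 2): for example drill=shift 1; press=shift 1; turn=shift 2; route=shift 2.

2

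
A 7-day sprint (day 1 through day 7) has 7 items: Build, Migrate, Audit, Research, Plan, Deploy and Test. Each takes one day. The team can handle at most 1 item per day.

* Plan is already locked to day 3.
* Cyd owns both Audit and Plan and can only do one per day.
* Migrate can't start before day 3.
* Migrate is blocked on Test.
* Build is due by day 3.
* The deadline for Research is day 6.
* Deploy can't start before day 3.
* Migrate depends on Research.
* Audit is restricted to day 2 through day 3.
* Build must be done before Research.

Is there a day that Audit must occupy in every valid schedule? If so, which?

Audit's window is day 2–day 3.
Plan is fixed at day 3, and Audit can't share a day with Plan.
So Audit must be day 2.

day 2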